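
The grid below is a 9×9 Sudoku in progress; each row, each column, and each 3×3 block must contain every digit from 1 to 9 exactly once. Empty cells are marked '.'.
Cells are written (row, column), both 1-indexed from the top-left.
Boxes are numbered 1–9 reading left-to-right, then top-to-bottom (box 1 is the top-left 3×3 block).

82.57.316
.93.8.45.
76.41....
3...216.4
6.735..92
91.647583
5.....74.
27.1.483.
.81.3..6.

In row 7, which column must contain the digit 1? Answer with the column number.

Consider where 1 can go in row 7.
(7,2) is out (column 2 already has a 1).
(7,3) is out (column 3 already has a 1).
(7,4) is out (column 4 already has a 1).
(7,5) is out (column 5 already has a 1).
(7,6) is out (column 6 already has a 1).
So the only cell in row 7 that can hold 1 is (7,9).
That is column 9.

9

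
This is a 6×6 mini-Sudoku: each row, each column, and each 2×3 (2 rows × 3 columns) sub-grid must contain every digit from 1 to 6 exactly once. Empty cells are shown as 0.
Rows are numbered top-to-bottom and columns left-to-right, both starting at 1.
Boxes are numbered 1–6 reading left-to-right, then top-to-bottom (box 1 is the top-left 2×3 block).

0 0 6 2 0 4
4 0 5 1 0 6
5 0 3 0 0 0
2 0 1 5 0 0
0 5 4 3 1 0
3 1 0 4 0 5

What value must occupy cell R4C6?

3

Row 4 already contains {1, 2, 5}.
Column 6 already contains {4, 5, 6}.
Its 2×3 block (box 4) already contains {5}.
The only value from 1–6 not eliminated is 3, so R4C6 = 3.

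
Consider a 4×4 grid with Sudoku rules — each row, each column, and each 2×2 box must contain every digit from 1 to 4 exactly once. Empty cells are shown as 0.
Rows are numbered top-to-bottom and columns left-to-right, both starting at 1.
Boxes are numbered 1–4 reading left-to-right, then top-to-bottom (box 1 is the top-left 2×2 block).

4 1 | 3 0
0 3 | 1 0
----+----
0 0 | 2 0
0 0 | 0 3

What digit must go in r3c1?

Cell r3c1 itself could take any of {1, 3} by direct elimination.
Consider where 3 can go in row 3.
r3c2 is out (column 2 already has a 3).
r3c4 is out (column 4 already has a 3).
So the only cell in row 3 that can hold 3 is r3c1.
Therefore r3c1 = 3.

3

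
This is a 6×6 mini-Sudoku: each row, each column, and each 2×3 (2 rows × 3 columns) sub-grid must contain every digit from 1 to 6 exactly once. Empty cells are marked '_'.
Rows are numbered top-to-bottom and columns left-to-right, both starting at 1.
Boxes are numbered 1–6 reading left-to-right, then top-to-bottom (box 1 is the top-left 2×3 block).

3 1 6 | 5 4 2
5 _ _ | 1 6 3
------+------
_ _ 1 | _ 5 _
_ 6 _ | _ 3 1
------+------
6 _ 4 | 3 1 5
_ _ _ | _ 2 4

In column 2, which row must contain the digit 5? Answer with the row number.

Consider where 5 can go in column 2.
r2c2 is out (row 2 already has a 5).
r3c2 is out (row 3 already has a 5).
r5c2 is out (row 5 already has a 5).
So the only cell in column 2 that can hold 5 is r6c2.
That is row 6.

6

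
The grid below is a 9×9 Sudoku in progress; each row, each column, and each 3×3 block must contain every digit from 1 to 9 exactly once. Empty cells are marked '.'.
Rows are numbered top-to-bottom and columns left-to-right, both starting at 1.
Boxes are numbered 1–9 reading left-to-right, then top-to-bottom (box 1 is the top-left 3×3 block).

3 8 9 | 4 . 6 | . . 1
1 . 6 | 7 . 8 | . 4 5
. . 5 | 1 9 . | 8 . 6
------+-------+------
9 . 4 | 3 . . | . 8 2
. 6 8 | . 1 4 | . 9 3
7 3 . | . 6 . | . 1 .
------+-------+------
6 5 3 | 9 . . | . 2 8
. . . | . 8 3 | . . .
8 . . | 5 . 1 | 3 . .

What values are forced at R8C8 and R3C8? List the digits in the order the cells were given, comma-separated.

5,3

For R8C8:
  Consider where 5 can go in column 8.
  R1C8 is out (box 3 already has a 5).
  R3C8 is out (row 3 already has a 5).
  R9C8 is out (row 9 already has a 5).
  So the only cell in column 8 that can hold 5 is R8C8.
  So R8C8 = 5.
For R3C8:
  Consider where 3 can go in row 3.
  R3C1 is out (column 1 already has a 3).
  R3C2 is out (column 2 already has a 3).
  R3C6 is out (column 6 already has a 3).
  So the only cell in row 3 that can hold 3 is R3C8.
  So R3C8 = 3.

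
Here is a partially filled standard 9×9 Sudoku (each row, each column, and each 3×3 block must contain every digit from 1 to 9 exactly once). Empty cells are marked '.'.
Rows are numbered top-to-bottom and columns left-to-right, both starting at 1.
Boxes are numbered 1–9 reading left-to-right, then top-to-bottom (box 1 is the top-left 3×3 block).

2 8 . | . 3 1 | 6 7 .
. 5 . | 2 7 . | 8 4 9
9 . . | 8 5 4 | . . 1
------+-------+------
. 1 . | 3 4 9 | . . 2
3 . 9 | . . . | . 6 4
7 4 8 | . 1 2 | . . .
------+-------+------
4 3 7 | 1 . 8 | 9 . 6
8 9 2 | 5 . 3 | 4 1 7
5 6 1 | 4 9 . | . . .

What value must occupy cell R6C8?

9

Cell R6C8 itself could take any of {3, 5, 9} by direct elimination.
Consider where 9 can go in row 6.
R6C4 is out (box 5 already has a 9).
R6C7 is out (column 7 already has a 9).
R6C9 is out (column 9 already has a 9).
So the only cell in row 6 that can hold 9 is R6C8.
Therefore R6C8 = 9.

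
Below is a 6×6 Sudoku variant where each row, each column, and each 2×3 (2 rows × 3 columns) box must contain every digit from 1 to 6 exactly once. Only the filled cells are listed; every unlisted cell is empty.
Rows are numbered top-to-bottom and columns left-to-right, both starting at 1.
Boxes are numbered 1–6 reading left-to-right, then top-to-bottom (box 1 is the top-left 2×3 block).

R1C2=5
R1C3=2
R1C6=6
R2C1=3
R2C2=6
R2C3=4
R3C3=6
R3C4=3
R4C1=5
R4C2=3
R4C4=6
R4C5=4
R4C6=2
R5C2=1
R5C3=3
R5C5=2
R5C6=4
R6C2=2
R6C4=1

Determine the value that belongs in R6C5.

Cell R6C5 itself could take any of {3, 5, 6} by direct elimination.
Consider where 6 can go in column 5.
R1C5 is out (row 1 already has a 6).
R2C5 is out (row 2 already has a 6).
R3C5 is out (row 3 already has a 6).
So the only cell in column 5 that can hold 6 is R6C5.
Therefore R6C5 = 6.

6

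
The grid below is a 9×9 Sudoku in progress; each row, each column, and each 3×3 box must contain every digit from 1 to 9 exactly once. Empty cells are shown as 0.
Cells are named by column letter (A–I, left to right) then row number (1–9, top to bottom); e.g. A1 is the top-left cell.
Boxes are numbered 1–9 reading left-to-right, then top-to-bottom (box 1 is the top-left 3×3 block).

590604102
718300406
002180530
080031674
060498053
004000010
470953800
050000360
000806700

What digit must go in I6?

8

Cell I6 itself could take any of {8, 9} by direct elimination.
Consider where 8 can go in box 6.
G5 is out (row 5 already has a 8).
G6 is out (column G already has a 8).
So the only cell in box 6 that can hold 8 is I6.
Therefore I6 = 8.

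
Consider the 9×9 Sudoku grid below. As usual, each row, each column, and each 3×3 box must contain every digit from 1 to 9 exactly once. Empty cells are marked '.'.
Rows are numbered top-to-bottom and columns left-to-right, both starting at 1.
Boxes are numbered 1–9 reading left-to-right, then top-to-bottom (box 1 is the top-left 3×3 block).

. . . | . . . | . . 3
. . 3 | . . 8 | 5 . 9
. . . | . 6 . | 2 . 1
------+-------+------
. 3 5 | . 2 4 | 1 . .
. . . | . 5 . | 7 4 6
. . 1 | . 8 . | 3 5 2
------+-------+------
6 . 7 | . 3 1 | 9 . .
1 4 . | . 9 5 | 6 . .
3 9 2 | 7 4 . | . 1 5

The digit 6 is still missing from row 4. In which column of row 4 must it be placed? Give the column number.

Consider where 6 can go in row 4.
R4C1 is out (column 1 already has a 6).
R4C8 is out (box 6 already has a 6).
R4C9 is out (column 9 already has a 6).
So the only cell in row 4 that can hold 6 is R4C4.
That is column 4.

4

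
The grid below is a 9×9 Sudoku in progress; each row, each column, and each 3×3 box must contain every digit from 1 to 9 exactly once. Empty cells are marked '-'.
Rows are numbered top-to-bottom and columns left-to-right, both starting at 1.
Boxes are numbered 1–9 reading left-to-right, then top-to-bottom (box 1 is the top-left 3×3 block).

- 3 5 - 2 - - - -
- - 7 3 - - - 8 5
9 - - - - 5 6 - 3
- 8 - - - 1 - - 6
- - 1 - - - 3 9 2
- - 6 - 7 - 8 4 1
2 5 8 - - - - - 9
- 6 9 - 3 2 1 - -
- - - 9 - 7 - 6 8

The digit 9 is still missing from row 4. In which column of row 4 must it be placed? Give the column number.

5

Consider where 9 can go in row 4.
R4C1 is out (column 1 already has a 9).
R4C3 is out (column 3 already has a 9).
R4C4 is out (column 4 already has a 9).
R4C7 is out (box 6 already has a 9).
R4C8 is out (column 8 already has a 9).
So the only cell in row 4 that can hold 9 is R4C5.
That is column 5.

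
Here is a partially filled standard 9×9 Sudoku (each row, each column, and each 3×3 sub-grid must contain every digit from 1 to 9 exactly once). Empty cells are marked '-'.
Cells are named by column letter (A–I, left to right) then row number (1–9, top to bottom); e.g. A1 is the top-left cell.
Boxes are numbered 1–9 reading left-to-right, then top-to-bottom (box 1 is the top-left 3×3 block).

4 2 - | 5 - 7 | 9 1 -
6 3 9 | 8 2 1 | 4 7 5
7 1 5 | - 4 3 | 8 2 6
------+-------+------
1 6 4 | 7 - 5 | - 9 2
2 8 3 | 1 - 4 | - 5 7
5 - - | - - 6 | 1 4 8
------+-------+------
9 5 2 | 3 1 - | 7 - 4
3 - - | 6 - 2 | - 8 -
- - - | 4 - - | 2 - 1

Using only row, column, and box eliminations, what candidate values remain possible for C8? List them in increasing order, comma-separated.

1,7

Row 8 already contains {2, 3, 6, 8}.
Column C already contains {2, 3, 4, 5, 9}.
Its 3×3 block (box 7) already contains {2, 3, 5, 9}.
Removing those from 1–9 leaves {1, 7} as the candidates for C8.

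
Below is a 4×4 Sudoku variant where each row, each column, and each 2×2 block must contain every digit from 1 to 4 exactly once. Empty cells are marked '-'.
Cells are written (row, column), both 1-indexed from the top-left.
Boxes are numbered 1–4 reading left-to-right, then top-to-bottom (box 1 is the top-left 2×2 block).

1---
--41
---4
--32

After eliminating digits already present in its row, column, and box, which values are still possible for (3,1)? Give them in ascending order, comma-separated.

2,3

Row 3 already contains {4}.
Column 1 already contains {1}.
Its 2×2 block (box 3) already contains {}.
Removing those from 1–4 leaves {2, 3} as the candidates for (3,1).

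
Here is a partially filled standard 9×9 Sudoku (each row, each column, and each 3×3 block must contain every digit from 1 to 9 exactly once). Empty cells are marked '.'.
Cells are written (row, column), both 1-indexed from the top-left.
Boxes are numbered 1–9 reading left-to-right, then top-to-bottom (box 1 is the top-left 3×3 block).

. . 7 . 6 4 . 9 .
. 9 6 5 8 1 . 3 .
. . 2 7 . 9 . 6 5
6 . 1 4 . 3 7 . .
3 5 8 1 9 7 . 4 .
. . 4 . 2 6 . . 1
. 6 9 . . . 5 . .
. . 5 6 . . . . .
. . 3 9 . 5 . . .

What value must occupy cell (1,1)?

Cell (1,1) itself could take any of {1, 5, 8} by direct elimination.
Consider where 5 can go in row 1.
(1,2) is out (column 2 already has a 5).
(1,4) is out (column 4 already has a 5).
(1,7) is out (column 7 already has a 5).
(1,9) is out (column 9 already has a 5).
So the only cell in row 1 that can hold 5 is (1,1).
Therefore (1,1) = 5.

5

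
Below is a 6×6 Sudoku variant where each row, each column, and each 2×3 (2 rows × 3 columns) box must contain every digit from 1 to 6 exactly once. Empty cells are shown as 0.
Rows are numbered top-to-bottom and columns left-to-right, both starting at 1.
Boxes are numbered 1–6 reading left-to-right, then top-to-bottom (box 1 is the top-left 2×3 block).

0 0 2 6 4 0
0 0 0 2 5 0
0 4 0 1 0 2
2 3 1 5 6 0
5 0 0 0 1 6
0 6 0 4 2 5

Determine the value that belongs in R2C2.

Row 2 already contains {2, 5}.
Column 2 already contains {3, 4, 6}.
Its 2×3 block (box 1) already contains {2}.
The only value from 1–6 not eliminated is 1, so R2C2 = 1.

1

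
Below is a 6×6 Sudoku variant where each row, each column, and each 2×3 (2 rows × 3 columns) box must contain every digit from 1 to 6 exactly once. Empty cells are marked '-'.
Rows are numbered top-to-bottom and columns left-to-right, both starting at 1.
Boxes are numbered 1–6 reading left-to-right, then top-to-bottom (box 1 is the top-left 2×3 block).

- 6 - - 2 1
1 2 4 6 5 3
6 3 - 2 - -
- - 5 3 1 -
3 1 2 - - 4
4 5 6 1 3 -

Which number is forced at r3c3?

1

Row 3 already contains {2, 3, 6}.
Column 3 already contains {2, 4, 5, 6}.
Its 2×3 block (box 3) already contains {3, 5, 6}.
The only value from 1–6 not eliminated is 1, so r3c3 = 1.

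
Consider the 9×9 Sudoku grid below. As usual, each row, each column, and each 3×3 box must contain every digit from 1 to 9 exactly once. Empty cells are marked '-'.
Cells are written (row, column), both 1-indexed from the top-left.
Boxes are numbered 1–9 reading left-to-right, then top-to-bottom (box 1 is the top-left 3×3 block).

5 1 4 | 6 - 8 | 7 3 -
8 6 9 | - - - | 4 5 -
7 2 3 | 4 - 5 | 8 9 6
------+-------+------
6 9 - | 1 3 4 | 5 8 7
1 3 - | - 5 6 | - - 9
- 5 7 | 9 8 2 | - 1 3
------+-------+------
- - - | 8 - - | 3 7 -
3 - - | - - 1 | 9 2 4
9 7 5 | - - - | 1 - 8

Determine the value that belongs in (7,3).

Cell (7,3) itself could take any of {1, 2, 6} by direct elimination.
Consider where 1 can go in column 3.
(4,3) is out (row 4 already has a 1).
(5,3) is out (row 5 already has a 1).
(8,3) is out (row 8 already has a 1).
So the only cell in column 3 that can hold 1 is (7,3).
Therefore (7,3) = 1.

1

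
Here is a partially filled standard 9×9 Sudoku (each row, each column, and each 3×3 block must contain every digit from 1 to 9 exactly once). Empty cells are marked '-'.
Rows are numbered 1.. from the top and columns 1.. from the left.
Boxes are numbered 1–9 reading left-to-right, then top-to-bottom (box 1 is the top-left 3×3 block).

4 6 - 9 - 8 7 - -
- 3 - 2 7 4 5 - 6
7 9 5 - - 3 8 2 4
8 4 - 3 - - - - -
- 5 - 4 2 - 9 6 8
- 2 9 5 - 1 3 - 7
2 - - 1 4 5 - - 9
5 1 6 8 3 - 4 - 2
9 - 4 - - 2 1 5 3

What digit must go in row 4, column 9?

5

Cell row 4, column 9 itself could take any of {1, 5} by direct elimination.
Consider where 5 can go in column 9.
row 1, column 9 is out (box 3 already has a 5).
So the only cell in column 9 that can hold 5 is row 4, column 9.
Therefore row 4, column 9 = 5.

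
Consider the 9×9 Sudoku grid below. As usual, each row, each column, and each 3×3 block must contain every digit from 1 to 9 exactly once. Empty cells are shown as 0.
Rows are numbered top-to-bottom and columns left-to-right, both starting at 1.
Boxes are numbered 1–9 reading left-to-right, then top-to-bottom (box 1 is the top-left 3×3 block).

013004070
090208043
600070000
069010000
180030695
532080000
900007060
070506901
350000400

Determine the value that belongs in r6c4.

6

Cell r6c4 itself could take any of {4, 6, 7, 9} by direct elimination.
Consider where 6 can go in box 5.
r4c4 is out (row 4 already has a 6).
r4c6 is out (row 4 already has a 6).
r5c4 is out (row 5 already has a 6).
r5c6 is out (row 5 already has a 6).
r6c6 is out (column 6 already has a 6).
So the only cell in box 5 that can hold 6 is r6c4.
Therefore r6c4 = 6.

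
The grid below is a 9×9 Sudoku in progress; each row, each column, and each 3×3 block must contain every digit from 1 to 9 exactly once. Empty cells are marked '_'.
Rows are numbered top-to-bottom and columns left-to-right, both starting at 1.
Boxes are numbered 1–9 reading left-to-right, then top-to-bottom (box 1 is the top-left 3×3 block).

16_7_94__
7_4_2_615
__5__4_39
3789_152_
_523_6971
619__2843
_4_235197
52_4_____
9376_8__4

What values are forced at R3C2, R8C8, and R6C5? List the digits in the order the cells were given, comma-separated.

For R3C2:
  Row 3 already contains {3, 4, 5, 9}.
  Column 2 already contains {1, 2, 3, 4, 5, 6, 7}.
  Its 3×3 block (box 1) already contains {1, 4, 5, 6, 7}.
  The only value from 1–9 not eliminated is 8, so R3C2 = 8.
For R8C8:
  Consider where 6 can go in column 8.
  R1C8 is out (row 1 already has a 6).
  R9C8 is out (row 9 already has a 6).
  So the only cell in column 8 that can hold 6 is R8C8.
  So R8C8 = 6.
For R6C5:
  Consider where 7 can go in row 6.
  R6C4 is out (column 4 already has a 7).
  So the only cell in row 6 that can hold 7 is R6C5.
  So R6C5 = 7.

8,6,7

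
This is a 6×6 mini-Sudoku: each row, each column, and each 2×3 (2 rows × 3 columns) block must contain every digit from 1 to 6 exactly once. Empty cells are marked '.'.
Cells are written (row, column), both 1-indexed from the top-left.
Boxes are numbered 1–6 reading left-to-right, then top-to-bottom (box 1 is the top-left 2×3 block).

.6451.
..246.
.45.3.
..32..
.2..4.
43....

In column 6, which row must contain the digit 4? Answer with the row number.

Consider where 4 can go in column 6.
(1,6) is out (row 1 already has a 4).
(2,6) is out (row 2 already has a 4).
(3,6) is out (row 3 already has a 4).
(5,6) is out (row 5 already has a 4).
(6,6) is out (row 6 already has a 4).
So the only cell in column 6 that can hold 4 is (4,6).
That is row 4.

4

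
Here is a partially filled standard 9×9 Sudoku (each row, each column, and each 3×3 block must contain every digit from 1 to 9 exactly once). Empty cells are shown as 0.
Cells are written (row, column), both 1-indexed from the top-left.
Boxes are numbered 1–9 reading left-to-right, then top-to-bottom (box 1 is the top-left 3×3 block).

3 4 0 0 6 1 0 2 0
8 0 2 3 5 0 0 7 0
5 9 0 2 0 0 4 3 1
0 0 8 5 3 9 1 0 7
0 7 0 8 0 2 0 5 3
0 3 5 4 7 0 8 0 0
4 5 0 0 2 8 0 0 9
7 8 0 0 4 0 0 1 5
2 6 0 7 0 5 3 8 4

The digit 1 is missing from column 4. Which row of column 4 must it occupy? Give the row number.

7

Consider where 1 can go in column 4.
(1,4) is out (row 1 already has a 1).
(8,4) is out (row 8 already has a 1).
So the only cell in column 4 that can hold 1 is (7,4).
That is row 7.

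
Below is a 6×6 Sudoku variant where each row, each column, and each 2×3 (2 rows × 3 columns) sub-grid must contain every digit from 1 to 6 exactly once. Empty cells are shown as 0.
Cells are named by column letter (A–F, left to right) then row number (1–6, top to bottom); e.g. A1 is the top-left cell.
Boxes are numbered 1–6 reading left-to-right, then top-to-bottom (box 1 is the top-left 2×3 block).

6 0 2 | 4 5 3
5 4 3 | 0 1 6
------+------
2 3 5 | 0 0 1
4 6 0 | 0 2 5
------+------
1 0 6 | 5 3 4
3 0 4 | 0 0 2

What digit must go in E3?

Cell E3 itself could take any of {4, 6} by direct elimination.
Consider where 4 can go in column E.
E6 is out (row 6 already has a 4).
So the only cell in column E that can hold 4 is E3.
Therefore E3 = 4.

4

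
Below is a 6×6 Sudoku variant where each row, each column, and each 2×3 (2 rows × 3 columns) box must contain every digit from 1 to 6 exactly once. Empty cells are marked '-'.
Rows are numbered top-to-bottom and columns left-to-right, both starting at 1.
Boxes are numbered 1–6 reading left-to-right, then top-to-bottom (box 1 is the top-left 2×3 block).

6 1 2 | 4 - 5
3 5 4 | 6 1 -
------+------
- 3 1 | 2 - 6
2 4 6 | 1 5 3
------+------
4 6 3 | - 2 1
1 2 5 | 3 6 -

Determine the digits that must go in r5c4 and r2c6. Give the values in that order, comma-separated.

For r5c4:
  Row 5 already contains {1, 2, 3, 4, 6}.
  Column 4 already contains {1, 2, 3, 4, 6}.
  Its 2×3 block (box 6) already contains {1, 2, 3, 6}.
  The only value from 1–6 not eliminated is 5, so r5c4 = 5.
For r2c6:
  Row 2 already contains {1, 3, 4, 5, 6}.
  Column 6 already contains {1, 3, 5, 6}.
  Its 2×3 block (box 2) already contains {1, 4, 5, 6}.
  The only value from 1–6 not eliminated is 2, so r2c6 = 2.

5,2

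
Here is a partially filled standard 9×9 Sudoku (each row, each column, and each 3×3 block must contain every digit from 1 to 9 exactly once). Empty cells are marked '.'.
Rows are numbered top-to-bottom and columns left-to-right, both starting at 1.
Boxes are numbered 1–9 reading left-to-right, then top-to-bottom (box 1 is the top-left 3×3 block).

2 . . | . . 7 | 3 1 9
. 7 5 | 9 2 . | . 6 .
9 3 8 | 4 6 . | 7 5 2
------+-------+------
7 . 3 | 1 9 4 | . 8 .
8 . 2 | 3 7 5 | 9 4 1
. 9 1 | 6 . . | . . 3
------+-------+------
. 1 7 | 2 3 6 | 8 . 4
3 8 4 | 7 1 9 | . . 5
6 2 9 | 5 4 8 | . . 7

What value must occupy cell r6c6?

Row 6 already contains {1, 3, 6, 9}.
Column 6 already contains {4, 5, 6, 7, 8, 9}.
Its 3×3 block (box 5) already contains {1, 3, 4, 5, 6, 7, 9}.
The only value from 1–9 not eliminated is 2, so r6c6 = 2.

2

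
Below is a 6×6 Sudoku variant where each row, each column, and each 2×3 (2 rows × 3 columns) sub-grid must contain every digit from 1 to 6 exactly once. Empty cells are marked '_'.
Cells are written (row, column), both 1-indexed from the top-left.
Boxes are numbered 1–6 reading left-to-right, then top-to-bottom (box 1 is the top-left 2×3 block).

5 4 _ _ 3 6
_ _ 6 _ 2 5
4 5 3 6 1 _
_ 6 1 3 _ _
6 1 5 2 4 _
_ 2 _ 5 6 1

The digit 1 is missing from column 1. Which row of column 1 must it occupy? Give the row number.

2

Consider where 1 can go in column 1.
(4,1) is out (row 4 already has a 1).
(6,1) is out (row 6 already has a 1).
So the only cell in column 1 that can hold 1 is (2,1).
That is row 2.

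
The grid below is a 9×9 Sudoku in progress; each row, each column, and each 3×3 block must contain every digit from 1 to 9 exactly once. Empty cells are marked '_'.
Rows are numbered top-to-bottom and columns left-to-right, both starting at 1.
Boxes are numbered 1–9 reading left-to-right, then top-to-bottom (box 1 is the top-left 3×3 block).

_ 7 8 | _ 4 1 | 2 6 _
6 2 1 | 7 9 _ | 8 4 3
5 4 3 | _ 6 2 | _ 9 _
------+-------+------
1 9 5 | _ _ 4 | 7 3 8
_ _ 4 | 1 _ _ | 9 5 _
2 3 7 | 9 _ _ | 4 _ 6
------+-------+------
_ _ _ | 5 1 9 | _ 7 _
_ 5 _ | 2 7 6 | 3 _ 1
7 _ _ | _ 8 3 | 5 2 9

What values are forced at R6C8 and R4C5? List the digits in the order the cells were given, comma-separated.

1,2

For R6C8:
  Row 6 already contains {2, 3, 4, 6, 7, 9}.
  Column 8 already contains {2, 3, 4, 5, 6, 7, 9}.
  Its 3×3 block (box 6) already contains {3, 4, 5, 6, 7, 8, 9}.
  The only value from 1–9 not eliminated is 1, so R6C8 = 1.
For R4C5:
  Row 4 already contains {1, 3, 4, 5, 7, 8, 9}.
  Column 5 already contains {1, 4, 6, 7, 8, 9}.
  Its 3×3 block (box 5) already contains {1, 4, 9}.
  The only value from 1–9 not eliminated is 2, so R4C5 = 2.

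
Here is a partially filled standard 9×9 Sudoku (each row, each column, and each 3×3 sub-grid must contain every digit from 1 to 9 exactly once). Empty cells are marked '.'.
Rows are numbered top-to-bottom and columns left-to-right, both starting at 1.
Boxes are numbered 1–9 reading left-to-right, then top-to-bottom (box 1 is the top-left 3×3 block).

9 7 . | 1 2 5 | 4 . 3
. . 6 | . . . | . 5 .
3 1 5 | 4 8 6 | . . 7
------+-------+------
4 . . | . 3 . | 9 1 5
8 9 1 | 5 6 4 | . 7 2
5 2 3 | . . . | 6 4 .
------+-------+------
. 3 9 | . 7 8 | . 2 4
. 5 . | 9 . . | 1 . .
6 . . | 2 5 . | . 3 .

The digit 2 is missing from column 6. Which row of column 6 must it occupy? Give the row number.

4

Consider where 2 can go in column 6.
R2C6 is out (box 2 already has a 2).
R6C6 is out (row 6 already has a 2).
R8C6 is out (box 8 already has a 2).
R9C6 is out (row 9 already has a 2).
So the only cell in column 6 that can hold 2 is R4C6.
That is row 4.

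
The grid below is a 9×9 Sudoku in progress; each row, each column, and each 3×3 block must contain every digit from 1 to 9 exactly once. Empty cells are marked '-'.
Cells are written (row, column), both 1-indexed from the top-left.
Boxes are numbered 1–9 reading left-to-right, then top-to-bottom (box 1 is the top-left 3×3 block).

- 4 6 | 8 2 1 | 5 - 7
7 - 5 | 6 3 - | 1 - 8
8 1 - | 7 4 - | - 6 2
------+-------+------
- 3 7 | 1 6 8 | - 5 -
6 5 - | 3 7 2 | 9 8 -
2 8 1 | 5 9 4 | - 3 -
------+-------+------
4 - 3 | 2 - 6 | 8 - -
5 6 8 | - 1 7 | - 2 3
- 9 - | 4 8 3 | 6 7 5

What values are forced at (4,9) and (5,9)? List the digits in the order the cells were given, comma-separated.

For (4,9):
  Row 4 already contains {1, 3, 5, 6, 7, 8}.
  Column 9 already contains {2, 3, 5, 7, 8}.
  Its 3×3 block (box 6) already contains {3, 5, 8, 9}.
  The only value from 1–9 not eliminated is 4, so (4,9) = 4.
For (5,9):
  Consider where 1 can go in box 6.
  (4,7) is out (row 4 already has a 1).
  (4,9) is out (row 4 already has a 1).
  (6,7) is out (row 6 already has a 1).
  (6,9) is out (row 6 already has a 1).
  So the only cell in box 6 that can hold 1 is (5,9).
  So (5,9) = 1.

4,1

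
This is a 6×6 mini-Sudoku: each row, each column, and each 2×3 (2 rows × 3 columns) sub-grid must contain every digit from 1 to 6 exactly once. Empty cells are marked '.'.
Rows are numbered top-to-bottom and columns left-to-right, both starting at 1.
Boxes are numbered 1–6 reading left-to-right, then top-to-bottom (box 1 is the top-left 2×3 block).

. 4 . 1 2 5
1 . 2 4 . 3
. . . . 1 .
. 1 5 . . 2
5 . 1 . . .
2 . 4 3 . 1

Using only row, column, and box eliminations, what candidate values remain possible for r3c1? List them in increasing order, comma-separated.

Row 3 already contains {1}.
Column 1 already contains {1, 2, 5}.
Its 2×3 block (box 3) already contains {1, 5}.
Removing those from 1–6 leaves {3, 4, 6} as the candidates for r3c1.

3,4,6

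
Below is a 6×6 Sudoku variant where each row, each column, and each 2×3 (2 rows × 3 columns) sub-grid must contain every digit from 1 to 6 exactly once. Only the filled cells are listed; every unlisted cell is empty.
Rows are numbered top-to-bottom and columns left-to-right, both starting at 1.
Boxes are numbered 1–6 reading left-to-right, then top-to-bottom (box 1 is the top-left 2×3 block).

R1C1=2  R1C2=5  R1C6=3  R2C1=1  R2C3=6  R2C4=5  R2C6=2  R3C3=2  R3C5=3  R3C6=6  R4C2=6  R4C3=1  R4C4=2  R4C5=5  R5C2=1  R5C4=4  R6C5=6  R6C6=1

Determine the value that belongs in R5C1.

Cell R5C1 itself could take any of {3, 5, 6} by direct elimination.
Consider where 6 can go in column 1.
R3C1 is out (row 3 already has a 6).
R4C1 is out (row 4 already has a 6).
R6C1 is out (row 6 already has a 6).
So the only cell in column 1 that can hold 6 is R5C1.
Therefore R5C1 = 6.

6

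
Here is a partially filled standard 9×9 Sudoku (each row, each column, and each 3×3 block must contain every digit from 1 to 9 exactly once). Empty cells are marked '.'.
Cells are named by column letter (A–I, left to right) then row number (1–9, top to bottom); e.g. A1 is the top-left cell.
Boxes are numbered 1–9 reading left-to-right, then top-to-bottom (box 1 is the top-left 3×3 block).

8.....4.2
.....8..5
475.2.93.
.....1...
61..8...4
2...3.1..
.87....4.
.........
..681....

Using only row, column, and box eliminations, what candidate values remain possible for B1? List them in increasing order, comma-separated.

3,6,9

Row 1 already contains {2, 4, 8}.
Column B already contains {1, 7, 8}.
Its 3×3 block (box 1) already contains {4, 5, 7, 8}.
Removing those from 1–9 leaves {3, 6, 9} as the candidates for B1.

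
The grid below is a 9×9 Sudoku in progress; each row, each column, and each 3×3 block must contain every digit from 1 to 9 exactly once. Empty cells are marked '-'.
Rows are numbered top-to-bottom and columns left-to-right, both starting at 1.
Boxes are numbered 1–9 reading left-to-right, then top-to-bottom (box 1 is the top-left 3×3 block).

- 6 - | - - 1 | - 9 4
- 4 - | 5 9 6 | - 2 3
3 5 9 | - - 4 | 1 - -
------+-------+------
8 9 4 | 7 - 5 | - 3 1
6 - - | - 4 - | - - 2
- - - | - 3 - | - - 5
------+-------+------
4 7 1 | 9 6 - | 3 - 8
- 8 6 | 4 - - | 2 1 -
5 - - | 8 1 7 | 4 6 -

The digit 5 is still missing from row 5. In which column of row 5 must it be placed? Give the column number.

3

Consider where 5 can go in row 5.
R5C2 is out (column 2 already has a 5).
R5C4 is out (column 4 already has a 5).
R5C6 is out (column 6 already has a 5).
R5C7 is out (box 6 already has a 5).
R5C8 is out (box 6 already has a 5).
So the only cell in row 5 that can hold 5 is R5C3.
That is column 3.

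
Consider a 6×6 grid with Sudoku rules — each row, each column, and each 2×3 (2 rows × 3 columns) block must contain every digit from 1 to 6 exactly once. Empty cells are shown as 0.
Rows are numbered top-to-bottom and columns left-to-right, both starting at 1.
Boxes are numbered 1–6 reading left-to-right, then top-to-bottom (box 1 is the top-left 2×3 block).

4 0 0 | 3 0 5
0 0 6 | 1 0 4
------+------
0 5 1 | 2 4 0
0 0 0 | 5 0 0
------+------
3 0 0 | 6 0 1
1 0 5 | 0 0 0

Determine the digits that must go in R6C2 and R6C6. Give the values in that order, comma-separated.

For R6C2:
  Consider where 6 can go in box 5.
  R5C2 is out (row 5 already has a 6).
  R5C3 is out (row 5 already has a 6).
  So the only cell in box 5 that can hold 6 is R6C2.
  So R6C2 = 6.
For R6C6:
  Consider where 2 can go in column 6.
  R3C6 is out (row 3 already has a 2).
  R4C6 is out (box 4 already has a 2).
  So the only cell in column 6 that can hold 2 is R6C6.
  So R6C6 = 2.

6,2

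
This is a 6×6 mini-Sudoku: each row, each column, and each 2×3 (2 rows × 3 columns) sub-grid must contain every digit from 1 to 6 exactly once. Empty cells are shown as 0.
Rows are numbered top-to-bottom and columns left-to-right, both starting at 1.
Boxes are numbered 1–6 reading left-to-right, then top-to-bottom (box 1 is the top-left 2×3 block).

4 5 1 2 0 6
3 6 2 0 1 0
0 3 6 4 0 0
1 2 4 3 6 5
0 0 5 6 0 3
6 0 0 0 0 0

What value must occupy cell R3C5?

2

Row 3 already contains {3, 4, 6}.
Column 5 already contains {1, 6}.
Its 2×3 block (box 4) already contains {3, 4, 5, 6}.
The only value from 1–6 not eliminated is 2, so R3C5 = 2.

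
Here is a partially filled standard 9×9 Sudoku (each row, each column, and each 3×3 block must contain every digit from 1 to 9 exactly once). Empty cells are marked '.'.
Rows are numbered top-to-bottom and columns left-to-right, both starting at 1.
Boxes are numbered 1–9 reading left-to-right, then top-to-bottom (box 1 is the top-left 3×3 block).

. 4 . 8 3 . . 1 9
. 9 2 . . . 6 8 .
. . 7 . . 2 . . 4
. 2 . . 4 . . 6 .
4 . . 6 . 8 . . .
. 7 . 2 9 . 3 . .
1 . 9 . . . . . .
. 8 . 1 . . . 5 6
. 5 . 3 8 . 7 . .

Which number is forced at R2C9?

Cell R2C9 itself could take any of {3, 5, 7} by direct elimination.
Consider where 7 can go in box 3.
R1C7 is out (column 7 already has a 7).
R3C7 is out (row 3 already has a 7).
R3C8 is out (row 3 already has a 7).
So the only cell in box 3 that can hold 7 is R2C9.
Therefore R2C9 = 7.

7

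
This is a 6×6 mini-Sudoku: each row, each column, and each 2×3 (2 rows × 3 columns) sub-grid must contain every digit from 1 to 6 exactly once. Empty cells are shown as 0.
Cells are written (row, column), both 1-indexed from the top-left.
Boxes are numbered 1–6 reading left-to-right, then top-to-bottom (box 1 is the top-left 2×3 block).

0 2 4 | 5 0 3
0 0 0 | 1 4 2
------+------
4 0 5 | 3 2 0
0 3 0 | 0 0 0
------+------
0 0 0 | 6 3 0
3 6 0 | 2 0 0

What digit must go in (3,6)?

Cell (3,6) itself could take any of {1, 6} by direct elimination.
Consider where 6 can go in row 3.
(3,2) is out (column 2 already has a 6).
So the only cell in row 3 that can hold 6 is (3,6).
Therefore (3,6) = 6.

6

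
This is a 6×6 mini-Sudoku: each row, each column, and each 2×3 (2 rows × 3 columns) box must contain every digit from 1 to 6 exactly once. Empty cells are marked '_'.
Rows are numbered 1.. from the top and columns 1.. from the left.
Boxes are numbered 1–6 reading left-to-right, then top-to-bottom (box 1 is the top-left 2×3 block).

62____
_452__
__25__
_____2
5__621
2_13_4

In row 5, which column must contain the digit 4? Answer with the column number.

Consider where 4 can go in row 5.
row 5, column 2 is out (column 2 already has a 4).
So the only cell in row 5 that can hold 4 is row 5, column 3.
That is column 3.

3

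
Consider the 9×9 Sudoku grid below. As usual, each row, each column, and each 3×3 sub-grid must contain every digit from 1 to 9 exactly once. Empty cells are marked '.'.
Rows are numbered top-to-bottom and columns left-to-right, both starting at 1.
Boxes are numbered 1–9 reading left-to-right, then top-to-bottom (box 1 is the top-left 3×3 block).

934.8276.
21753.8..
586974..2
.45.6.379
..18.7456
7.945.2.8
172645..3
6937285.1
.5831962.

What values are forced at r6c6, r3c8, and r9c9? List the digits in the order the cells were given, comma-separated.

For r6c6:
  Consider where 3 can go in row 6.
  r6c2 is out (column 2 already has a 3).
  r6c8 is out (box 6 already has a 3).
  So the only cell in row 6 that can hold 3 is r6c6.
  So r6c6 = 3.
For r3c8:
  Consider where 3 can go in box 3.
  r1c9 is out (row 1 already has a 3).
  r2c8 is out (row 2 already has a 3).
  r2c9 is out (row 2 already has a 3).
  r3c7 is out (column 7 already has a 3).
  So the only cell in box 3 that can hold 3 is r3c8.
  So r3c8 = 3.
For r9c9:
  Consider where 7 can go in column 9.
  r1c9 is out (row 1 already has a 7).
  r2c9 is out (row 2 already has a 7).
  So the only cell in column 9 that can hold 7 is r9c9.
  So r9c9 = 7.

3,3,7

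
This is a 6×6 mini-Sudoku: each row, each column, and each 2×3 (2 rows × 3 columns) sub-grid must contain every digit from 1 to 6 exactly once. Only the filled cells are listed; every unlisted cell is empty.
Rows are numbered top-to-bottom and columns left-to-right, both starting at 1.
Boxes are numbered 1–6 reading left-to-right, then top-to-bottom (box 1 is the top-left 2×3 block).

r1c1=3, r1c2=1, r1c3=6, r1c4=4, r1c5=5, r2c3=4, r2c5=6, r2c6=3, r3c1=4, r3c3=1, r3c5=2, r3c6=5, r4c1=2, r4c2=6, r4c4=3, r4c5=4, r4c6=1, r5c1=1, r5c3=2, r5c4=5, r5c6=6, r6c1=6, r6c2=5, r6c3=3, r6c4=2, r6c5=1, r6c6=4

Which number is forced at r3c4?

Row 3 already contains {1, 2, 4, 5}.
Column 4 already contains {2, 3, 4, 5}.
Its 2×3 block (box 4) already contains {1, 2, 3, 4, 5}.
The only value from 1–6 not eliminated is 6, so r3c4 = 6.

6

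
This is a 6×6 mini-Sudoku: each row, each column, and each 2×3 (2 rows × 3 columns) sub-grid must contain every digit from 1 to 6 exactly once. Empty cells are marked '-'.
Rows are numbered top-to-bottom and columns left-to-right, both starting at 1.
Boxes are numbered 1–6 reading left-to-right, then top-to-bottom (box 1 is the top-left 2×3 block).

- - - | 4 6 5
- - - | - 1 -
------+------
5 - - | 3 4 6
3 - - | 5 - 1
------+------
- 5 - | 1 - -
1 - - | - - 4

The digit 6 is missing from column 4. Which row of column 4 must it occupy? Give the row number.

Consider where 6 can go in column 4.
r2c4 is out (box 2 already has a 6).
So the only cell in column 4 that can hold 6 is r6c4.
That is row 6.

6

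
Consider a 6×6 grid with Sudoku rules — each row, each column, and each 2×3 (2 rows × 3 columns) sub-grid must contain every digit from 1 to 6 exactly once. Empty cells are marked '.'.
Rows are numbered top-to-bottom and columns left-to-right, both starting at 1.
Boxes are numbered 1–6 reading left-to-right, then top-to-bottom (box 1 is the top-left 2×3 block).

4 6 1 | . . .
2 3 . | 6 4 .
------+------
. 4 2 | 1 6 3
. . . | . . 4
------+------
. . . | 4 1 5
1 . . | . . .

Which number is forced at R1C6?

Row 1 already contains {1, 4, 6}.
Column 6 already contains {3, 4, 5}.
Its 2×3 block (box 2) already contains {4, 6}.
The only value from 1–6 not eliminated is 2, so R1C6 = 2.

2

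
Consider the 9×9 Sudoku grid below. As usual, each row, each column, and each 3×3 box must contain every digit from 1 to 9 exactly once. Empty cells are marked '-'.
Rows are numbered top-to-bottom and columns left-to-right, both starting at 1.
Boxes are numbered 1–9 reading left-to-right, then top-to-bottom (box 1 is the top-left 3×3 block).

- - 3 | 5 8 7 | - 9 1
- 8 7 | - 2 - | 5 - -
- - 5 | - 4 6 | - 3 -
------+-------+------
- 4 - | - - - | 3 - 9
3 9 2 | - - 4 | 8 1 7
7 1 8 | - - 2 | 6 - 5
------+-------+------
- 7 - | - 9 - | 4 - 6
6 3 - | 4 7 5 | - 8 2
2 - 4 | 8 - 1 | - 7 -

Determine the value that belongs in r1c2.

6

Cell r1c2 itself could take any of {2, 6} by direct elimination.
Consider where 6 can go in row 1.
r1c1 is out (column 1 already has a 6).
r1c7 is out (column 7 already has a 6).
So the only cell in row 1 that can hold 6 is r1c2.
Therefore r1c2 = 6.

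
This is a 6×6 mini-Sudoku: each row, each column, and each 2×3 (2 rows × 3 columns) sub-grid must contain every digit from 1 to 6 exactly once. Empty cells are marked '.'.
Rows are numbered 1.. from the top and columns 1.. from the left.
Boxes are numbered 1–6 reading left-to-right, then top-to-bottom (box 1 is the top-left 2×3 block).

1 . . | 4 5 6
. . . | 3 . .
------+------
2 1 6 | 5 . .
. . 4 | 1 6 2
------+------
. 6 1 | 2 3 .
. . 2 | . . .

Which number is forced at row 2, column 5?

Cell row 2, column 5 itself could take any of {1, 2} by direct elimination.
Consider where 2 can go in box 2.
row 2, column 6 is out (column 6 already has a 2).
So the only cell in box 2 that can hold 2 is row 2, column 5.
Therefore row 2, column 5 = 2.

2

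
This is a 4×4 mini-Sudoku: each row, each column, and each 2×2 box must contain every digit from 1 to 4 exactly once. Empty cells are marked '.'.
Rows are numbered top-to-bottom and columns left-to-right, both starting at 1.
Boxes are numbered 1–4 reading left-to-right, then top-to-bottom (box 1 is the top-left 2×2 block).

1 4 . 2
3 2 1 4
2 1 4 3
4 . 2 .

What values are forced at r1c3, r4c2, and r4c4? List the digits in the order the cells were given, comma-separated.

For r1c3:
  Row 1 already contains {1, 2, 4}.
  Column 3 already contains {1, 2, 4}.
  Its 2×2 block (box 2) already contains {1, 2, 4}.
  The only value from 1–4 not eliminated is 3, so r1c3 = 3.
For r4c2:
  Row 4 already contains {2, 4}.
  Column 2 already contains {1, 2, 4}.
  Its 2×2 block (box 3) already contains {1, 2, 4}.
  The only value from 1–4 not eliminated is 3, so r4c2 = 3.
For r4c4:
  Row 4 already contains {2, 4}.
  Column 4 already contains {2, 3, 4}.
  Its 2×2 block (box 4) already contains {2, 3, 4}.
  The only value from 1–4 not eliminated is 1, so r4c4 = 1.

3,3,1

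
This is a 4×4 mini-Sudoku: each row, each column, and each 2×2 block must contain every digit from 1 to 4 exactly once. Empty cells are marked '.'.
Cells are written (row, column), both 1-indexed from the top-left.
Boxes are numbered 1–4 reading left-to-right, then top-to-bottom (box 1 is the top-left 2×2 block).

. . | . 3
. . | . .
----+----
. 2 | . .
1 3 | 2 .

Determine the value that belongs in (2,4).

Cell (2,4) itself could take any of {1, 2, 4} by direct elimination.
Consider where 2 can go in column 4.
(3,4) is out (row 3 already has a 2).
(4,4) is out (row 4 already has a 2).
So the only cell in column 4 that can hold 2 is (2,4).
Therefore (2,4) = 2.

2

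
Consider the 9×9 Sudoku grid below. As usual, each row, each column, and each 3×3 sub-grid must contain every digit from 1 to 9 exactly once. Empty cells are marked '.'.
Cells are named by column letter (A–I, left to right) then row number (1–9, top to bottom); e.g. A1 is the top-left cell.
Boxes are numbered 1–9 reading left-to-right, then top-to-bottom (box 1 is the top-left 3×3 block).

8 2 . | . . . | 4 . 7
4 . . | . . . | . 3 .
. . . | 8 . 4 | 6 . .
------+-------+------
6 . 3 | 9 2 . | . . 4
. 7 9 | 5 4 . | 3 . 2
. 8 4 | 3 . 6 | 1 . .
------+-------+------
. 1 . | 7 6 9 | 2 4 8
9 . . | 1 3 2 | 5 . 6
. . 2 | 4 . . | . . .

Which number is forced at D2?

2

Cell D2 itself could take any of {2, 6} by direct elimination.
Consider where 2 can go in box 2.
D1 is out (row 1 already has a 2). E1 is out (row 1 already has a 2). F1 is out (row 1 already has a 2). E2 is out (column E already has a 2). The remaining empty cells in box 2 are similarly blocked.
So the only cell in box 2 that can hold 2 is D2.
Therefore D2 = 2.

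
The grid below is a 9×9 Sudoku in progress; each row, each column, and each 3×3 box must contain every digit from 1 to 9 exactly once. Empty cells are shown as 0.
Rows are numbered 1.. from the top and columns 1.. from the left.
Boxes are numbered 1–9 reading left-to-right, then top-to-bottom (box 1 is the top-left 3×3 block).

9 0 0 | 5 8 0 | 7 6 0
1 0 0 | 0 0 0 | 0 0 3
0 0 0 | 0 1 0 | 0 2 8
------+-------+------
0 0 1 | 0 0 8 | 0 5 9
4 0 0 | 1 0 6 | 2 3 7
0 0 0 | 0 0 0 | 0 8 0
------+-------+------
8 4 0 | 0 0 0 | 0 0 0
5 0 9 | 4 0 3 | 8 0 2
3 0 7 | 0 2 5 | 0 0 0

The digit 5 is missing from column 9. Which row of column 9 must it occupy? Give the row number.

7

Consider where 5 can go in column 9.
row 1, column 9 is out (row 1 already has a 5).
row 6, column 9 is out (box 6 already has a 5).
row 9, column 9 is out (row 9 already has a 5).
So the only cell in column 9 that can hold 5 is row 7, column 9.
That is row 7.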